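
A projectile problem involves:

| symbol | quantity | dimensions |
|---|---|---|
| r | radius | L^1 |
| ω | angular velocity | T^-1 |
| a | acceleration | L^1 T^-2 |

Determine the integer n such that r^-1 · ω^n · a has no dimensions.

-2

Balance the T exponent: (-1)·n from ω, plus −(0) + (-2) = -2 from the rest, must sum to zero.
−n − 2 = 0, so n = -2.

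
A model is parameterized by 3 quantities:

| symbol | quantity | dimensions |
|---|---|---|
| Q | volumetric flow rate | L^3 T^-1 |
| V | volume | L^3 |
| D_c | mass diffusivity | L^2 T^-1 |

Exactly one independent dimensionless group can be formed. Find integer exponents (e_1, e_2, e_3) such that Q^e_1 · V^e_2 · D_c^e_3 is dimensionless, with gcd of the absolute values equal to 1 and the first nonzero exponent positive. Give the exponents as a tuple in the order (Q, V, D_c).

(3, -1, -3)

L: e_1·(3) + e_2·(3) + e_3·(2) = 0
T: e_1·(-1) + e_2·(0) + e_3·(-1) = 0
Solving this homogeneous linear system for the smallest-integer solution (first nonzero entry positive) gives (3, -1, -3).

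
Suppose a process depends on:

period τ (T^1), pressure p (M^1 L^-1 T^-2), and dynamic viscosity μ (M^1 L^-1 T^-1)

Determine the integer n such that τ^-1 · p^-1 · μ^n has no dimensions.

Balance the M exponent: (1)·n from μ, plus −(0) − (1) = -1 from the rest, must sum to zero.
n − 1 = 0, so n = 1.

1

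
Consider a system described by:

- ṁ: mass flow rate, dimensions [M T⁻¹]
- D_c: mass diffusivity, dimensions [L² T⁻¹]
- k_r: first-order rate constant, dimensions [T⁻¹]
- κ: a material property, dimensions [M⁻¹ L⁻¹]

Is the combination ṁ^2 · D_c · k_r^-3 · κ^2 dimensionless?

yes

Sum the exponent of each base dimension across the product:
  M: 2·[ṁ]_M + [D_c]_M − 3·[k_r]_M + 2·[κ]_M = 2·(1) + (0) − 3·(0) + 2·(-1) = 0
  L: 2·[ṁ]_L + [D_c]_L − 3·[k_r]_L + 2·[κ]_L = 2·(0) + (2) − 3·(0) + 2·(-1) = 0
  T: 2·[ṁ]_T + [D_c]_T − 3·[k_r]_T + 2·[κ]_T = 2·(-1) + (-1) − 3·(-1) + 2·(0) = 0
All base exponents vanish — dimensionless.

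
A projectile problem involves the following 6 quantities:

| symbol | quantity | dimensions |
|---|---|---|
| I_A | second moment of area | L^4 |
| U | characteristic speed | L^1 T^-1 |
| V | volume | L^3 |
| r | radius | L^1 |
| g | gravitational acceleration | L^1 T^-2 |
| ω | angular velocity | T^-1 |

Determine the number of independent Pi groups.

There are 6 variables and 2 base dimensions (L, T).
The dimension matrix has rank 2.
Independent dimensionless groups: 6 − 2 = 4.

4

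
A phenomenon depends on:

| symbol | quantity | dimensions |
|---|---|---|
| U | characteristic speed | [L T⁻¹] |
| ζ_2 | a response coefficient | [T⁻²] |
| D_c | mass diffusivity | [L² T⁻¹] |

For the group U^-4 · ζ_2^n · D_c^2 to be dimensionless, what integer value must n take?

Balance the T exponent: (-2)·n from ζ_2, plus −4·(-1) + 2·(-1) = 2 from the rest, must sum to zero.
-2n + 2 = 0, so n = 1.

1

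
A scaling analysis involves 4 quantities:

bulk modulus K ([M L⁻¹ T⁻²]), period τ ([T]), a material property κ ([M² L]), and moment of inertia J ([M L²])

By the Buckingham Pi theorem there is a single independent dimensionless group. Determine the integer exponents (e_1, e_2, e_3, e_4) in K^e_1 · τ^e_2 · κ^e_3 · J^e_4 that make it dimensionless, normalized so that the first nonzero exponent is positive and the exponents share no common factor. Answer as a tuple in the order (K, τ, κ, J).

M: e_1·(1) + e_2·(0) + e_3·(2) + e_4·(1) = 0
L: e_1·(-1) + e_2·(0) + e_3·(1) + e_4·(2) = 0
T: e_1·(-2) + e_2·(1) + e_3·(0) + e_4·(0) = 0
Solving this homogeneous linear system for the smallest-integer solution (first nonzero entry positive) gives (1, 2, -1, 1).

(1, 2, -1, 1)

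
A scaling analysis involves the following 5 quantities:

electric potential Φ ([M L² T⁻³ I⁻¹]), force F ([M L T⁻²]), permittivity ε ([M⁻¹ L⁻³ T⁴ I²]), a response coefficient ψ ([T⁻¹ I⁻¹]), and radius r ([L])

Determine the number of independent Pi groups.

There are 5 variables and 4 base dimensions (M, L, T, I).
The dimension matrix has rank 3 (less than 4: the dimension vectors are linearly dependent).
Independent dimensionless groups: 5 − 3 = 2.

2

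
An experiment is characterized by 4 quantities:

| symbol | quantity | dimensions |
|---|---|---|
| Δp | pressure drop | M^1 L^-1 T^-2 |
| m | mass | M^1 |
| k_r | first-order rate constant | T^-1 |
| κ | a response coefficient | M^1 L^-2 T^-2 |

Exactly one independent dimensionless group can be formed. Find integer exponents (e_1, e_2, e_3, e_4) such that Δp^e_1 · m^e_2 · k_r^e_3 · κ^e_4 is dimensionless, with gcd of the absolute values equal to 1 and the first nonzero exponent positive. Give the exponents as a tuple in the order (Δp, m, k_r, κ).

M: e_1·(1) + e_2·(1) + e_3·(0) + e_4·(1) = 0
L: e_1·(-1) + e_2·(0) + e_3·(0) + e_4·(-2) = 0
T: e_1·(-2) + e_2·(0) + e_3·(-1) + e_4·(-2) = 0
Solving this homogeneous linear system for the smallest-integer solution (first nonzero entry positive) gives (2, -1, -2, -1).

(2, -1, -2, -1)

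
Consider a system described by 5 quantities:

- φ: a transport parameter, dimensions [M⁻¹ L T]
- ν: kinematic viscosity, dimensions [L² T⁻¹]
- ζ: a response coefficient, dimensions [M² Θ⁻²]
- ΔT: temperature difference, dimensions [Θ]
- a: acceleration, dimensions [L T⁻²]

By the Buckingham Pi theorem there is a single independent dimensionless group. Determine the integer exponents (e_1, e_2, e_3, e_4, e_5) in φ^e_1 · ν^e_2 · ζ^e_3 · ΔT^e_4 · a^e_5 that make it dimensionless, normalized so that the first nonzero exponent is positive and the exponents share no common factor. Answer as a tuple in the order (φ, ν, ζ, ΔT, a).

(2, -2, 1, 2, 2)

M: e_1·(-1) + e_2·(0) + e_3·(2) + e_4·(0) + e_5·(0) = 0
L: e_1·(1) + e_2·(2) + e_3·(0) + e_4·(0) + e_5·(1) = 0
T: e_1·(1) + e_2·(-1) + e_3·(0) + e_4·(0) + e_5·(-2) = 0
Θ: e_1·(0) + e_2·(0) + e_3·(-2) + e_4·(1) + e_5·(0) = 0
Solving this homogeneous linear system for the smallest-integer solution (first nonzero entry positive) gives (2, -2, 1, 2, 2).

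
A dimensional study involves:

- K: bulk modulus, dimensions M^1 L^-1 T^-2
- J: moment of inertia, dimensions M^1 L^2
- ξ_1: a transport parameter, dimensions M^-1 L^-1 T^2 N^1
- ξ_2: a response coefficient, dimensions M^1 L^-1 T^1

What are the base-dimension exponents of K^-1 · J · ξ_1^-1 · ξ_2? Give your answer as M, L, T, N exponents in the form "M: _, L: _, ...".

Collect each base-dimension exponent across the product:
  M: −(1) + (1) − (-1) + (1) = 2
  L: −(-1) + (2) − (-1) + (-1) = 3
  T: −(-2) + (0) − (2) + (1) = 1
  N: −(0) + (0) − (1) + (0) = -1
So the dimensions are [M² L³ T N⁻¹].

M: 2, L: 3, T: 1, N: -1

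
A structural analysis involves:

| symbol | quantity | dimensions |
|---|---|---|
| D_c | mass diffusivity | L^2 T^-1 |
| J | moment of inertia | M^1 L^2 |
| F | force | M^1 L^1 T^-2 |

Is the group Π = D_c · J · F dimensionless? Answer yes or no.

no

Sum the exponent of each base dimension across the product:
  M: [D_c]_M + [J]_M + [F]_M = (0) + (1) + (1) = 2
  L: [D_c]_L + [J]_L + [F]_L = (2) + (2) + (1) = 5
  T: [D_c]_T + [J]_T + [F]_T = (-1) + (0) + (-2) = -3
Net dimensions [M² L⁵ T⁻³] ≠ [1] — not dimensionless.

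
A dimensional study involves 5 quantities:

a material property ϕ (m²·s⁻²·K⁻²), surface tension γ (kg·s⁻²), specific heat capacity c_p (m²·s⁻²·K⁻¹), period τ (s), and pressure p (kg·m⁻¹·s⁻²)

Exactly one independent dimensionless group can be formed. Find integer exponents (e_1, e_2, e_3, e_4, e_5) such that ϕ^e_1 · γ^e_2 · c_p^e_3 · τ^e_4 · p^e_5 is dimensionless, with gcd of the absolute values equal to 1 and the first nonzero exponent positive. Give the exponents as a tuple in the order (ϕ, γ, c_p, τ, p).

(1, 2, -2, -2, -2)

M: e_1·(0) + e_2·(1) + e_3·(0) + e_4·(0) + e_5·(1) = 0
L: e_1·(2) + e_2·(0) + e_3·(2) + e_4·(0) + e_5·(-1) = 0
T: e_1·(-2) + e_2·(-2) + e_3·(-2) + e_4·(1) + e_5·(-2) = 0
Θ: e_1·(-2) + e_2·(0) + e_3·(-1) + e_4·(0) + e_5·(0) = 0
Solving this homogeneous linear system for the smallest-integer solution (first nonzero entry positive) gives (1, 2, -2, -2, -2).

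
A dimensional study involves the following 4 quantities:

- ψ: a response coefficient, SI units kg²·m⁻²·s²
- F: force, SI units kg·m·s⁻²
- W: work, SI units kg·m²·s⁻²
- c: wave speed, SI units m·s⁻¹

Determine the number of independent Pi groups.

1

There are 4 variables and 3 base dimensions (M, L, T).
The dimension matrix has rank 3.
Independent dimensionless groups: 4 − 3 = 1.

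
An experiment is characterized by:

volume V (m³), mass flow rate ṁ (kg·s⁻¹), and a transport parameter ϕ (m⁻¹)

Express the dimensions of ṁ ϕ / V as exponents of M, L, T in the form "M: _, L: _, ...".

M: 1, L: -4, T: -1

Collect each base-dimension exponent across the product:
  M: −(0) + (1) + (0) = 1
  L: −(3) + (0) + (-1) = -4
  T: −(0) + (-1) + (0) = -1
So the dimensions are [M L⁻⁴ T⁻¹].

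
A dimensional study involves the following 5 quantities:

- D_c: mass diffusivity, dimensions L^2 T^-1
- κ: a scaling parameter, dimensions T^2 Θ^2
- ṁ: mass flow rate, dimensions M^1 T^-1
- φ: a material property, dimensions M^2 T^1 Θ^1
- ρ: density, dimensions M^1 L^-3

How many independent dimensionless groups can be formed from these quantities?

There are 5 variables and 4 base dimensions (M, L, T, Θ).
The dimension matrix has rank 4.
Independent dimensionless groups: 5 − 4 = 1.

1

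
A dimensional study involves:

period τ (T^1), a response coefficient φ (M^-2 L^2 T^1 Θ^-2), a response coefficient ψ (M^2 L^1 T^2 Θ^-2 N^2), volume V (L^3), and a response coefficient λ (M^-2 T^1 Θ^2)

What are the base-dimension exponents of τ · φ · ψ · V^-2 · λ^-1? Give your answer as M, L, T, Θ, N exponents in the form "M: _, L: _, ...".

Collect each base-dimension exponent across the product:
  M: (0) + (-2) + (2) − 2·(0) − (-2) = 2
  L: (0) + (2) + (1) − 2·(3) − (0) = -3
  T: (1) + (1) + (2) − 2·(0) − (1) = 3
  Θ: (0) + (-2) + (-2) − 2·(0) − (2) = -6
  N: (0) + (0) + (2) − 2·(0) − (0) = 2
So the dimensions are [M² L⁻³ T³ Θ⁻⁶ N²].

M: 2, L: -3, T: 3, Θ: -6, N: 2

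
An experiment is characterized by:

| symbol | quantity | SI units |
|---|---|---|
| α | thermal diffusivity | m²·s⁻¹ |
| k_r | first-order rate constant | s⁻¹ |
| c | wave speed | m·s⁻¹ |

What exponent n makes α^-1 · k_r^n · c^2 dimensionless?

-1

Balance the T exponent: (-1)·n from k_r, plus −(-1) + 2·(-1) = -1 from the rest, must sum to zero.
−n − 1 = 0, so n = -1.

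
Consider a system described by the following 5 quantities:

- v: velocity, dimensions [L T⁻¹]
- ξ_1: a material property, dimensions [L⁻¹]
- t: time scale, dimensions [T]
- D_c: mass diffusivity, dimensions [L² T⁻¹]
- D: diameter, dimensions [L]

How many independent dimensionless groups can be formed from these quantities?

3

There are 5 variables and 2 base dimensions (L, T).
The dimension matrix has rank 2.
Independent dimensionless groups: 5 − 2 = 3.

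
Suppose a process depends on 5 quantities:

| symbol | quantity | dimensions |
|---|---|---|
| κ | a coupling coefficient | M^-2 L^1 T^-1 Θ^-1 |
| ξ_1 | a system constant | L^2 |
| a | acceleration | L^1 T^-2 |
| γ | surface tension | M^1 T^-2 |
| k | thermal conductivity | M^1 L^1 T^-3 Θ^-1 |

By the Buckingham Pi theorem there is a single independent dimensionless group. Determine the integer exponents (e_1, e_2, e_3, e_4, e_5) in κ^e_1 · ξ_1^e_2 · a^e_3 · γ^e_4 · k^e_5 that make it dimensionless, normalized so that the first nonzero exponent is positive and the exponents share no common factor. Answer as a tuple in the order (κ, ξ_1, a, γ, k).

(1, 1, -2, 3, -1)

M: e_1·(-2) + e_2·(0) + e_3·(0) + e_4·(1) + e_5·(1) = 0
L: e_1·(1) + e_2·(2) + e_3·(1) + e_4·(0) + e_5·(1) = 0
T: e_1·(-1) + e_2·(0) + e_3·(-2) + e_4·(-2) + e_5·(-3) = 0
Θ: e_1·(-1) + e_2·(0) + e_3·(0) + e_4·(0) + e_5·(-1) = 0
Solving this homogeneous linear system for the smallest-integer solution (first nonzero entry positive) gives (1, 1, -2, 3, -1).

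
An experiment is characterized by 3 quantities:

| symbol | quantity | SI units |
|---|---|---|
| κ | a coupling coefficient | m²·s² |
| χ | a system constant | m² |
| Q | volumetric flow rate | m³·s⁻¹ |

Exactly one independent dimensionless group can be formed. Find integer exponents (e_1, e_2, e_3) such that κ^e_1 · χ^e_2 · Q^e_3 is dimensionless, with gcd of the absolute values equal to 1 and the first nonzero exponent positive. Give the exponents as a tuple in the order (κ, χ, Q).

L: e_1·(2) + e_2·(2) + e_3·(3) = 0
T: e_1·(2) + e_2·(0) + e_3·(-1) = 0
Solving this homogeneous linear system for the smallest-integer solution (first nonzero entry positive) gives (1, -4, 2).

(1, -4, 2)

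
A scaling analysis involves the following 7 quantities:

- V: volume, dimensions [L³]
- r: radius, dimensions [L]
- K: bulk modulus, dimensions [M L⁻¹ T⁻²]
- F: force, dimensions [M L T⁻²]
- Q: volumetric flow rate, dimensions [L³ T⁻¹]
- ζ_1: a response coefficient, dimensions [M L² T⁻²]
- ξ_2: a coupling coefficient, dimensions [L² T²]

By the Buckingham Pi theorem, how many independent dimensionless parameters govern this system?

There are 7 variables and 3 base dimensions (M, L, T).
The dimension matrix has rank 3.
Independent dimensionless groups: 7 − 3 = 4.

4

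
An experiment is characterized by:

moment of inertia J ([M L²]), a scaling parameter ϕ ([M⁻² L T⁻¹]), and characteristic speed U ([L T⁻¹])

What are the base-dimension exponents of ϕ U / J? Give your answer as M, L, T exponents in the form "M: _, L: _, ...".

M: -3, L: 0, T: -2

Collect each base-dimension exponent across the product:
  M: −(1) + (-2) + (0) = -3
  L: −(2) + (1) + (1) = 0
  T: −(0) + (-1) + (-1) = -2
So the dimensions are [M⁻³ T⁻²].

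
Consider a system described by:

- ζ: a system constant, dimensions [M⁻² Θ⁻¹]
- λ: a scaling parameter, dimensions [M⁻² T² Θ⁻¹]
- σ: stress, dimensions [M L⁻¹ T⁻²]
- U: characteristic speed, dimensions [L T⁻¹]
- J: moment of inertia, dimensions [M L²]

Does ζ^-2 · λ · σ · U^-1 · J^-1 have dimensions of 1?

Sum the exponent of each base dimension across the product:
  M: −2·[ζ]_M + [λ]_M + [σ]_M − [U]_M − [J]_M = −2·(-2) + (-2) + (1) − (0) − (1) = 2
  L: −2·[ζ]_L + [λ]_L + [σ]_L − [U]_L − [J]_L = −2·(0) + (0) + (-1) − (1) − (2) = -4
  T: −2·[ζ]_T + [λ]_T + [σ]_T − [U]_T − [J]_T = −2·(0) + (2) + (-2) − (-1) − (0) = 1
  Θ: −2·[ζ]_Θ + [λ]_Θ + [σ]_Θ − [U]_Θ − [J]_Θ = −2·(-1) + (-1) + (0) − (0) − (0) = 1
Net dimensions [M² L⁻⁴ T Θ] ≠ [1] — not dimensionless.

no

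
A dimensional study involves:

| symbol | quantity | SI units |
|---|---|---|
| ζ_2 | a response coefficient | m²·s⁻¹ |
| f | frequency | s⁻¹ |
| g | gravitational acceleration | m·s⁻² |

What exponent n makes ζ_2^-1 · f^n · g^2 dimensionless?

-3

Balance the T exponent: (-1)·n from f, plus −(-1) + 2·(-2) = -3 from the rest, must sum to zero.
−n − 3 = 0, so n = -3.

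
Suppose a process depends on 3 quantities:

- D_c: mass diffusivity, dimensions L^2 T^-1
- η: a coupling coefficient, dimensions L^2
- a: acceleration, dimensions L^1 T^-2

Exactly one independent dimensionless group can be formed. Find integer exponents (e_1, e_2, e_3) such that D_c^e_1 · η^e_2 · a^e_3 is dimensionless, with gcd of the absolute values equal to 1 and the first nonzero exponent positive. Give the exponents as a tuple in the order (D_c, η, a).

L: e_1·(2) + e_2·(2) + e_3·(1) = 0
T: e_1·(-1) + e_2·(0) + e_3·(-2) = 0
Solving this homogeneous linear system for the smallest-integer solution (first nonzero entry positive) gives (4, -3, -2).

(4, -3, -2)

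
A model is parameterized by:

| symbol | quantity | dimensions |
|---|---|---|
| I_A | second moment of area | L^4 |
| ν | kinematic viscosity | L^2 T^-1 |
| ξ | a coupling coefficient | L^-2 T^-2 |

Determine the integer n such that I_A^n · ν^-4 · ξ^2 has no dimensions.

3

Balance the L exponent: (4)·n from I_A, plus −4·(2) + 2·(-2) = -12 from the rest, must sum to zero.
4n − 12 = 0, so n = 3.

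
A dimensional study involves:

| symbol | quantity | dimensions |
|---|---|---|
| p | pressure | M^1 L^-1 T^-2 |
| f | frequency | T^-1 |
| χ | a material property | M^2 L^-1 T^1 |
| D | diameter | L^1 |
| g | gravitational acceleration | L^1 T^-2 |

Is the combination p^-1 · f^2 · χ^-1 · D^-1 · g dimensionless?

no

Sum the exponent of each base dimension across the product:
  M: −[p]_M + 2·[f]_M − [χ]_M − [D]_M + [g]_M = −(1) + 2·(0) − (2) − (0) + (0) = -3
  L: −[p]_L + 2·[f]_L − [χ]_L − [D]_L + [g]_L = −(-1) + 2·(0) − (-1) − (1) + (1) = 2
  T: −[p]_T + 2·[f]_T − [χ]_T − [D]_T + [g]_T = −(-2) + 2·(-1) − (1) − (0) + (-2) = -3
Net dimensions [M⁻³ L² T⁻³] ≠ [1] — not dimensionless.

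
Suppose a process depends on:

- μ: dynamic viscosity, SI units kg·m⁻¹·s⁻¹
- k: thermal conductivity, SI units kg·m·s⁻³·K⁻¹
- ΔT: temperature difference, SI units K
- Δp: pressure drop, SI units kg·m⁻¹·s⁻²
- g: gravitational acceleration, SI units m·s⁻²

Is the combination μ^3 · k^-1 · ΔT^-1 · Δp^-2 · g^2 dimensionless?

Sum the exponent of each base dimension across the product:
  M: 3·[μ]_M − [k]_M − [ΔT]_M − 2·[Δp]_M + 2·[g]_M = 3·(1) − (1) − (0) − 2·(1) + 2·(0) = 0
  L: 3·[μ]_L − [k]_L − [ΔT]_L − 2·[Δp]_L + 2·[g]_L = 3·(-1) − (1) − (0) − 2·(-1) + 2·(1) = 0
  T: 3·[μ]_T − [k]_T − [ΔT]_T − 2·[Δp]_T + 2·[g]_T = 3·(-1) − (-3) − (0) − 2·(-2) + 2·(-2) = 0
  Θ: 3·[μ]_Θ − [k]_Θ − [ΔT]_Θ − 2·[Δp]_Θ + 2·[g]_Θ = 3·(0) − (-1) − (1) − 2·(0) + 2·(0) = 0
All base exponents vanish — dimensionless.

yes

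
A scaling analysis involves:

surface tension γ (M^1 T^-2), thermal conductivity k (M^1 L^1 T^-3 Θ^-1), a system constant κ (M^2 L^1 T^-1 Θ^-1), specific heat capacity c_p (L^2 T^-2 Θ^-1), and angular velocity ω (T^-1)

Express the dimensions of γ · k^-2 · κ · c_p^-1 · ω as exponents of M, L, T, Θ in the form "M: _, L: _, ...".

M: 1, L: -3, T: 4, Θ: 2

Collect each base-dimension exponent across the product:
  M: (1) − 2·(1) + (2) − (0) + (0) = 1
  L: (0) − 2·(1) + (1) − (2) + (0) = -3
  T: (-2) − 2·(-3) + (-1) − (-2) + (-1) = 4
  Θ: (0) − 2·(-1) + (-1) − (-1) + (0) = 2
So the dimensions are [M L⁻³ T⁴ Θ²].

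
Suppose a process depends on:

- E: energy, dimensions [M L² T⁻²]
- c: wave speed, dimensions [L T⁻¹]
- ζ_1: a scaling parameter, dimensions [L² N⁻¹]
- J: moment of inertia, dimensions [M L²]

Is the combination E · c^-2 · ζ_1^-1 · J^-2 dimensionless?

no

Sum the exponent of each base dimension across the product:
  M: [E]_M − 2·[c]_M − [ζ_1]_M − 2·[J]_M = (1) − 2·(0) − (0) − 2·(1) = -1
  L: [E]_L − 2·[c]_L − [ζ_1]_L − 2·[J]_L = (2) − 2·(1) − (2) − 2·(2) = -6
  T: [E]_T − 2·[c]_T − [ζ_1]_T − 2·[J]_T = (-2) − 2·(-1) − (0) − 2·(0) = 0
  N: [E]_N − 2·[c]_N − [ζ_1]_N − 2·[J]_N = (0) − 2·(0) − (-1) − 2·(0) = 1
Net dimensions [M⁻¹ L⁻⁶ N] ≠ [1] — not dimensionless.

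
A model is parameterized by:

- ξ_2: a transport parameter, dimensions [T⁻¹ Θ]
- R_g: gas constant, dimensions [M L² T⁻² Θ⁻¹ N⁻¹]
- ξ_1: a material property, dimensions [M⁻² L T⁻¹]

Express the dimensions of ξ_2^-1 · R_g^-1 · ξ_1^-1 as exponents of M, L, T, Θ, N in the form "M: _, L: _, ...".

Collect each base-dimension exponent across the product:
  M: −(0) − (1) − (-2) = 1
  L: −(0) − (2) − (1) = -3
  T: −(-1) − (-2) − (-1) = 4
  Θ: −(1) − (-1) − (0) = 0
  N: −(0) − (-1) − (0) = 1
So the dimensions are [M L⁻³ T⁴ N].

M: 1, L: -3, T: 4, Θ: 0, N: 1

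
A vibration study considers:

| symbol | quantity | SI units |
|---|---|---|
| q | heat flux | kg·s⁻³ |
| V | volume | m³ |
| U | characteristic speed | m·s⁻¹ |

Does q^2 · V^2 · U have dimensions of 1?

no

Sum the exponent of each base dimension across the product:
  M: 2·[q]_M + 2·[V]_M + [U]_M = 2·(1) + 2·(0) + (0) = 2
  L: 2·[q]_L + 2·[V]_L + [U]_L = 2·(0) + 2·(3) + (1) = 7
  T: 2·[q]_T + 2·[V]_T + [U]_T = 2·(-3) + 2·(0) + (-1) = -7
Net dimensions [M² L⁷ T⁻⁷] ≠ [1] — not dimensionless.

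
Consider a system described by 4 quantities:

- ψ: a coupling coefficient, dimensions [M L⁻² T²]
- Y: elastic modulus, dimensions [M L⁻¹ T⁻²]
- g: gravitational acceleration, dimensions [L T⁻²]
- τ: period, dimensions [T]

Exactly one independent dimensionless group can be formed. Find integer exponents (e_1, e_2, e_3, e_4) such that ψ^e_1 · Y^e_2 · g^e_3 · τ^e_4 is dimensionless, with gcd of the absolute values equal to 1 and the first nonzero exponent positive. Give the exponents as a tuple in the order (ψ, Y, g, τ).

M: e_1·(1) + e_2·(1) + e_3·(0) + e_4·(0) = 0
L: e_1·(-2) + e_2·(-1) + e_3·(1) + e_4·(0) = 0
T: e_1·(2) + e_2·(-2) + e_3·(-2) + e_4·(1) = 0
Solving this homogeneous linear system for the smallest-integer solution (first nonzero entry positive) gives (1, -1, 1, -2).

(1, -1, 1, -2)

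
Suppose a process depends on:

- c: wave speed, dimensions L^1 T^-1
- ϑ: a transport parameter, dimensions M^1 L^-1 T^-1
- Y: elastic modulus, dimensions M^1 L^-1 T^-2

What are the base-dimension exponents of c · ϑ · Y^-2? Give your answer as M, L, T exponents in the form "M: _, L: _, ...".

M: -1, L: 2, T: 2

Collect each base-dimension exponent across the product:
  M: (0) + (1) − 2·(1) = -1
  L: (1) + (-1) − 2·(-1) = 2
  T: (-1) + (-1) − 2·(-2) = 2
So the dimensions are [M⁻¹ L² T²].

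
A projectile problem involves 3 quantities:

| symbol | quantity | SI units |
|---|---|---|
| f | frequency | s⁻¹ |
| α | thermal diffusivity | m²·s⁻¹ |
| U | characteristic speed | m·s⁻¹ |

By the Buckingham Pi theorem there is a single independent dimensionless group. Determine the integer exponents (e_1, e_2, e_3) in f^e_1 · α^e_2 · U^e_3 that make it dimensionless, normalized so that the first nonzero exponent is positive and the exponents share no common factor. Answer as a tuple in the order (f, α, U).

L: e_1·(0) + e_2·(2) + e_3·(1) = 0
T: e_1·(-1) + e_2·(-1) + e_3·(-1) = 0
Solving this homogeneous linear system for the smallest-integer solution (first nonzero entry positive) gives (1, 1, -2).

(1, 1, -2)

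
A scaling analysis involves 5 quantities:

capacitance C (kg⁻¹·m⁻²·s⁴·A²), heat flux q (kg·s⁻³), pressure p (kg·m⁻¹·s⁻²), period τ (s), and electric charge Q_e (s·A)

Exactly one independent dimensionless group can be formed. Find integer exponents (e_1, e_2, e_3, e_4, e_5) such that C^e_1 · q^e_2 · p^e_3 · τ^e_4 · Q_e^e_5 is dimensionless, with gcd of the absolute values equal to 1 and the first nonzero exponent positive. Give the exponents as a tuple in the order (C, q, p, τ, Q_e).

M: e_1·(-1) + e_2·(1) + e_3·(1) + e_4·(0) + e_5·(0) = 0
L: e_1·(-2) + e_2·(0) + e_3·(-1) + e_4·(0) + e_5·(0) = 0
T: e_1·(4) + e_2·(-3) + e_3·(-2) + e_4·(1) + e_5·(1) = 0
I: e_1·(2) + e_2·(0) + e_3·(0) + e_4·(0) + e_5·(1) = 0
Solving this homogeneous linear system for the smallest-integer solution (first nonzero entry positive) gives (1, 3, -2, 3, -2).

(1, 3, -2, 3, -2)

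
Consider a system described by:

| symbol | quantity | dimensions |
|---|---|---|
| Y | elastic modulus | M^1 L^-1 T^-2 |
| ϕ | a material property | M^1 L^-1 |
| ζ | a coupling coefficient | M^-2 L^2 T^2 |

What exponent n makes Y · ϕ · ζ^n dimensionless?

Balance the M exponent: (-2)·n from ζ, plus (1) + (1) = 2 from the rest, must sum to zero.
-2n + 2 = 0, so n = 1.

1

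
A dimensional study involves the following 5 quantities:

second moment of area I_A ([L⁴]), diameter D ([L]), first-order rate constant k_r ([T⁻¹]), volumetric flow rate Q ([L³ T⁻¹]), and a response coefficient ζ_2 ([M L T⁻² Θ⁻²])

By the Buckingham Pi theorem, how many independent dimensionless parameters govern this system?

There are 5 variables and 4 base dimensions (M, L, T, Θ).
The dimension matrix has rank 3 (less than 4: the dimension vectors are linearly dependent).
Independent dimensionless groups: 5 − 3 = 2.

2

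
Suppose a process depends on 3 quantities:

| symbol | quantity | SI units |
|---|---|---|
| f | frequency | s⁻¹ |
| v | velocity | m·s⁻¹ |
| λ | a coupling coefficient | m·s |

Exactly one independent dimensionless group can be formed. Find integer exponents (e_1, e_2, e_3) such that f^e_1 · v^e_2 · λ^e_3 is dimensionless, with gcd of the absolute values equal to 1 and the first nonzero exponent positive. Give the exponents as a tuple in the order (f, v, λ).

(2, -1, 1)

L: e_1·(0) + e_2·(1) + e_3·(1) = 0
T: e_1·(-1) + e_2·(-1) + e_3·(1) = 0
Solving this homogeneous linear system for the smallest-integer solution (first nonzero entry positive) gives (2, -1, 1).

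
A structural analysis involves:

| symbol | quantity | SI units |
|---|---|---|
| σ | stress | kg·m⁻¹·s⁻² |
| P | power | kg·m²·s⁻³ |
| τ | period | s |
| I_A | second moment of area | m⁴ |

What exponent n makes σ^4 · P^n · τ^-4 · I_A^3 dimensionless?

-4

Balance the M exponent: (1)·n from P, plus 4·(1) − 4·(0) + 3·(0) = 4 from the rest, must sum to zero.
n + 4 = 0, so n = -4.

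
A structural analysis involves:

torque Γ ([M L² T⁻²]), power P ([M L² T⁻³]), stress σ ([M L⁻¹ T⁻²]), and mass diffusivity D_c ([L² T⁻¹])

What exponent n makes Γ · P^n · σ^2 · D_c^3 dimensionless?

Balance the M exponent: (1)·n from P, plus (1) + 2·(1) + 3·(0) = 3 from the rest, must sum to zero.
n + 3 = 0, so n = -3.

-3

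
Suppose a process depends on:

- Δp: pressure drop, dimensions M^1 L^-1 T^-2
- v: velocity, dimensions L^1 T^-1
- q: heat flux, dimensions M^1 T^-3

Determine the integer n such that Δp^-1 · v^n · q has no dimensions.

Balance the L exponent: (1)·n from v, plus −(-1) + (0) = 1 from the rest, must sum to zero.
n + 1 = 0, so n = -1.

-1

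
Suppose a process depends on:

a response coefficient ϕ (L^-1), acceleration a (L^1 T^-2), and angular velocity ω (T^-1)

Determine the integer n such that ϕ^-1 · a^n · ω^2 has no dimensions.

Balance the L exponent: (1)·n from a, plus −(-1) + 2·(0) = 1 from the rest, must sum to zero.
n + 1 = 0, so n = -1.

-1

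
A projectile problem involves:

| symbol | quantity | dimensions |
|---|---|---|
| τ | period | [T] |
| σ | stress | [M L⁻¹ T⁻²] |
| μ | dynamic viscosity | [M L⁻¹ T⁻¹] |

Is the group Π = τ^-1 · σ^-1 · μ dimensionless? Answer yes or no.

yes

Sum the exponent of each base dimension across the product:
  M: −[τ]_M − [σ]_M + [μ]_M = −(0) − (1) + (1) = 0
  L: −[τ]_L − [σ]_L + [μ]_L = −(0) − (-1) + (-1) = 0
  T: −[τ]_T − [σ]_T + [μ]_T = −(1) − (-2) + (-1) = 0
All base exponents vanish — dimensionless.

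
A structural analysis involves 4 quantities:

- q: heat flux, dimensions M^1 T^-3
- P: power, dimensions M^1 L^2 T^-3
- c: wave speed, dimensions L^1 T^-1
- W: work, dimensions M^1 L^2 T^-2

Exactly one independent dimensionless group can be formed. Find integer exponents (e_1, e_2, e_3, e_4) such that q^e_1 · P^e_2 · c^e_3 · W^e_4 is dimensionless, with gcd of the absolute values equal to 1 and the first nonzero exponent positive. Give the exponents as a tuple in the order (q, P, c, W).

(1, -3, 2, 2)

M: e_1·(1) + e_2·(1) + e_3·(0) + e_4·(1) = 0
L: e_1·(0) + e_2·(2) + e_3·(1) + e_4·(2) = 0
T: e_1·(-3) + e_2·(-3) + e_3·(-1) + e_4·(-2) = 0
Solving this homogeneous linear system for the smallest-integer solution (first nonzero entry positive) gives (1, -3, 2, 2).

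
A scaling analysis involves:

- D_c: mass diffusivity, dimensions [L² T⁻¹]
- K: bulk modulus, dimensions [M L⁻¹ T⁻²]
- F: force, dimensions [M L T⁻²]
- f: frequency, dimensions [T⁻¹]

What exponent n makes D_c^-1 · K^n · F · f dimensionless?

-1

Balance the M exponent: (1)·n from K, plus −(0) + (1) + (0) = 1 from the rest, must sum to zero.
n + 1 = 0, so n = -1.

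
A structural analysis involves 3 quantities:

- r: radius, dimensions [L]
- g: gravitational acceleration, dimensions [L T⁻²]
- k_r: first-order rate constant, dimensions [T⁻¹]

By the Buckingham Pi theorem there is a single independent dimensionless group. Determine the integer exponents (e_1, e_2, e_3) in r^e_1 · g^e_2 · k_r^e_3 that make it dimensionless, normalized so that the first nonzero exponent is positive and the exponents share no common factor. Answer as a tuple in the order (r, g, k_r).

L: e_1·(1) + e_2·(1) + e_3·(0) = 0
T: e_1·(0) + e_2·(-2) + e_3·(-1) = 0
Solving this homogeneous linear system for the smallest-integer solution (first nonzero entry positive) gives (1, -1, 2).

(1, -1, 2)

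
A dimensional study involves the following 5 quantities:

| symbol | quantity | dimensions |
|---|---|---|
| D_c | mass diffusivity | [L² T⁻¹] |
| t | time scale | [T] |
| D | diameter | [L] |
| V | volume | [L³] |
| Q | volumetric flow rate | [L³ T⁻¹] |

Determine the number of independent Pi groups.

3

There are 5 variables and 2 base dimensions (L, T).
The dimension matrix has rank 2.
Independent dimensionless groups: 5 − 2 = 3.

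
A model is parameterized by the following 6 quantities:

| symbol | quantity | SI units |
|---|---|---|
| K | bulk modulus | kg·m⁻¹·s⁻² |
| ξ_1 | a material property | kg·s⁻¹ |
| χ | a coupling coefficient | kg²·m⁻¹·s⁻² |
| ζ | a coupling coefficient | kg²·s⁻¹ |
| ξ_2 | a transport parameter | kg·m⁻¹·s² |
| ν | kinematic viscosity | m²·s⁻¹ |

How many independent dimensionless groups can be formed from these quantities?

There are 6 variables and 3 base dimensions (M, L, T).
The dimension matrix has rank 3.
Independent dimensionless groups: 6 − 3 = 3.

3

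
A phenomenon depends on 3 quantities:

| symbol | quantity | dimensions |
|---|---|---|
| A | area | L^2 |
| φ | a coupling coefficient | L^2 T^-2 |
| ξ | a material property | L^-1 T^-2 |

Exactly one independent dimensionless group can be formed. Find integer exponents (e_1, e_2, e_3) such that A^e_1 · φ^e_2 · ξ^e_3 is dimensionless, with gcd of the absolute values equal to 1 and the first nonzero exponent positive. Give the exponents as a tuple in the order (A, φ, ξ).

L: e_1·(2) + e_2·(2) + e_3·(-1) = 0
T: e_1·(0) + e_2·(-2) + e_3·(-2) = 0
Solving this homogeneous linear system for the smallest-integer solution (first nonzero entry positive) gives (3, -2, 2).

(3, -2, 2)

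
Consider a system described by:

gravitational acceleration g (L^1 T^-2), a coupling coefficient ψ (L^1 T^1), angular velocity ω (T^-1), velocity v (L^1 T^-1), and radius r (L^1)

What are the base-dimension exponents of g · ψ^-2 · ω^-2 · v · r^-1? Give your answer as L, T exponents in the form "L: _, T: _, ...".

Collect each base-dimension exponent across the product:
  L: (1) − 2·(1) − 2·(0) + (1) − (1) = -1
  T: (-2) − 2·(1) − 2·(-1) + (-1) − (0) = -3
So the dimensions are [L⁻¹ T⁻³].

L: -1, T: -3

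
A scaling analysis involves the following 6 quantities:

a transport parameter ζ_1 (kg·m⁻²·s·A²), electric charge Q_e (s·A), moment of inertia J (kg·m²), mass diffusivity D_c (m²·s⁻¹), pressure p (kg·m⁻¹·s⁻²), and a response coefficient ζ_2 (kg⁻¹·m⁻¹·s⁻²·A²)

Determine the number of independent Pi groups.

There are 6 variables and 4 base dimensions (M, L, T, I).
The dimension matrix has rank 4.
Independent dimensionless groups: 6 − 4 = 2.

2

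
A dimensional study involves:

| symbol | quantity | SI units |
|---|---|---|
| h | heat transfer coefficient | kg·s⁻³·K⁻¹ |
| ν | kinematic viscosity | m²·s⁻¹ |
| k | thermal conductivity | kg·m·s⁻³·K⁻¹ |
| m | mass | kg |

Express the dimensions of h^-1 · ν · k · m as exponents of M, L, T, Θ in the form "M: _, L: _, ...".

M: 1, L: 3, T: -1, Θ: 0

Collect each base-dimension exponent across the product:
  M: −(1) + (0) + (1) + (1) = 1
  L: −(0) + (2) + (1) + (0) = 3
  T: −(-3) + (-1) + (-3) + (0) = -1
  Θ: −(-1) + (0) + (-1) + (0) = 0
So the dimensions are [M L³ T⁻¹].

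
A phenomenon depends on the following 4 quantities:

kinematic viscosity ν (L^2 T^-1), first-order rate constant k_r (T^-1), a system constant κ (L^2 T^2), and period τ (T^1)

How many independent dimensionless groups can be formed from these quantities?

2

There are 4 variables and 2 base dimensions (L, T).
The dimension matrix has rank 2.
Independent dimensionless groups: 4 − 2 = 2.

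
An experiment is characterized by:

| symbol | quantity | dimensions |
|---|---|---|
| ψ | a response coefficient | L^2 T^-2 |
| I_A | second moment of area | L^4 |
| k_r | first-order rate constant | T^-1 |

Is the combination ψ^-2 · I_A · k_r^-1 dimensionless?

Sum the exponent of each base dimension across the product:
  L: −2·[ψ]_L + [I_A]_L − [k_r]_L = −2·(2) + (4) − (0) = 0
  T: −2·[ψ]_T + [I_A]_T − [k_r]_T = −2·(-2) + (0) − (-1) = 5
Net dimensions [T⁵] ≠ [1] — not dimensionless.

no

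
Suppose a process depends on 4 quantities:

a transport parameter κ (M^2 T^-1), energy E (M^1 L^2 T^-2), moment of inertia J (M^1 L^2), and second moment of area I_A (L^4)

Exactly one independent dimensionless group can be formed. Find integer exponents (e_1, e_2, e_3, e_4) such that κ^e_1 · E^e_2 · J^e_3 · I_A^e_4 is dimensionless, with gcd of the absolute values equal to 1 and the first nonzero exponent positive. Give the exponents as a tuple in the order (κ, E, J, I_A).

M: e_1·(2) + e_2·(1) + e_3·(1) + e_4·(0) = 0
L: e_1·(0) + e_2·(2) + e_3·(2) + e_4·(4) = 0
T: e_1·(-1) + e_2·(-2) + e_3·(0) + e_4·(0) = 0
Solving this homogeneous linear system for the smallest-integer solution (first nonzero entry positive) gives (2, -1, -3, 2).

(2, -1, -3, 2)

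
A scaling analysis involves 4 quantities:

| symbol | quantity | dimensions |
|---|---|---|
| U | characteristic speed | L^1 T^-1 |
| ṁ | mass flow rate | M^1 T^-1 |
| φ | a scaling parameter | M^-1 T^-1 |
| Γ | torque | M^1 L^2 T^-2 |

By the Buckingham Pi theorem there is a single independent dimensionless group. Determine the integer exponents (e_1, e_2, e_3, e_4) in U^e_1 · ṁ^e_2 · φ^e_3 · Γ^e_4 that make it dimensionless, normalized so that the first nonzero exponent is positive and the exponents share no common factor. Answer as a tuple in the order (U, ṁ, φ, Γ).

M: e_1·(0) + e_2·(1) + e_3·(-1) + e_4·(1) = 0
L: e_1·(1) + e_2·(0) + e_3·(0) + e_4·(2) = 0
T: e_1·(-1) + e_2·(-1) + e_3·(-1) + e_4·(-2) = 0
Solving this homogeneous linear system for the smallest-integer solution (first nonzero entry positive) gives (4, 1, -1, -2).

(4, 1, -1, -2)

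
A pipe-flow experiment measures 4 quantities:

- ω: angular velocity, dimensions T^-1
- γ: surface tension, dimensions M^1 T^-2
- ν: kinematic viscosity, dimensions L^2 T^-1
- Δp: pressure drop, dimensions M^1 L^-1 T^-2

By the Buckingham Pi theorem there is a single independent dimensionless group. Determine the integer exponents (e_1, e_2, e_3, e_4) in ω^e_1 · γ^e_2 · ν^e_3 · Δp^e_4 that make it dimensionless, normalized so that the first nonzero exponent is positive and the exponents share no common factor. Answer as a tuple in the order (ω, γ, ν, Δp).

(1, 2, -1, -2)

M: e_1·(0) + e_2·(1) + e_3·(0) + e_4·(1) = 0
L: e_1·(0) + e_2·(0) + e_3·(2) + e_4·(-1) = 0
T: e_1·(-1) + e_2·(-2) + e_3·(-1) + e_4·(-2) = 0
Solving this homogeneous linear system for the smallest-integer solution (first nonzero entry positive) gives (1, 2, -1, -2).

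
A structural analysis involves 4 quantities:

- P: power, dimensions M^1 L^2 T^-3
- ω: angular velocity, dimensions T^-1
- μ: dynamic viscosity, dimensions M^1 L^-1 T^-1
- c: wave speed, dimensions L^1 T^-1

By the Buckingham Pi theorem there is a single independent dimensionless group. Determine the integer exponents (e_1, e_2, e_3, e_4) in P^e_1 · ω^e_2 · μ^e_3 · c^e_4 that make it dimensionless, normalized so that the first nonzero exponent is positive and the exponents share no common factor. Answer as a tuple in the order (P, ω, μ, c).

(1, 1, -1, -3)

M: e_1·(1) + e_2·(0) + e_3·(1) + e_4·(0) = 0
L: e_1·(2) + e_2·(0) + e_3·(-1) + e_4·(1) = 0
T: e_1·(-3) + e_2·(-1) + e_3·(-1) + e_4·(-1) = 0
Solving this homogeneous linear system for the smallest-integer solution (first nonzero entry positive) gives (1, 1, -1, -3).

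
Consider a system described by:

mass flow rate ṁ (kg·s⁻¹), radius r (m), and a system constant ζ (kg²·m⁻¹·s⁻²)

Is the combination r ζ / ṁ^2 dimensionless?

yes

Sum the exponent of each base dimension across the product:
  M: −2·[ṁ]_M + [r]_M + [ζ]_M = −2·(1) + (0) + (2) = 0
  L: −2·[ṁ]_L + [r]_L + [ζ]_L = −2·(0) + (1) + (-1) = 0
  T: −2·[ṁ]_T + [r]_T + [ζ]_T = −2·(-1) + (0) + (-2) = 0
All base exponents vanish — dimensionless.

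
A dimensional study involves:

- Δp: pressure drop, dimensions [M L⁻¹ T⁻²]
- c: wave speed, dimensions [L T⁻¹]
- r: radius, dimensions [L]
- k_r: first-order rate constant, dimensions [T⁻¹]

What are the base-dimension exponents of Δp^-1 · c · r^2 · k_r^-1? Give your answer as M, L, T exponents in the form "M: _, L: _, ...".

M: -1, L: 4, T: 2

Collect each base-dimension exponent across the product:
  M: −(1) + (0) + 2·(0) − (0) = -1
  L: −(-1) + (1) + 2·(1) − (0) = 4
  T: −(-2) + (-1) + 2·(0) − (-1) = 2
So the dimensions are [M⁻¹ L⁴ T²].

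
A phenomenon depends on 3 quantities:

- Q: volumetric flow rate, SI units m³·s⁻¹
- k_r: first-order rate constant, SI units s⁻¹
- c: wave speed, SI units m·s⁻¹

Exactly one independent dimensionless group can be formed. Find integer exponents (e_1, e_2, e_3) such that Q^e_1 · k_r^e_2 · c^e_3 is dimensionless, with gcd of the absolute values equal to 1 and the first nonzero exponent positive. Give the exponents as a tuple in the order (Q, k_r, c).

(1, 2, -3)

L: e_1·(3) + e_2·(0) + e_3·(1) = 0
T: e_1·(-1) + e_2·(-1) + e_3·(-1) = 0
Solving this homogeneous linear system for the smallest-integer solution (first nonzero entry positive) gives (1, 2, -3).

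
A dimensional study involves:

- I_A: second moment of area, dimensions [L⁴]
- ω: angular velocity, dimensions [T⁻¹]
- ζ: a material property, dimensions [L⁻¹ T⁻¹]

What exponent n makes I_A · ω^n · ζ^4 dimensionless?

-4

Balance the T exponent: (-1)·n from ω, plus (0) + 4·(-1) = -4 from the rest, must sum to zero.
−n − 4 = 0, so n = -4.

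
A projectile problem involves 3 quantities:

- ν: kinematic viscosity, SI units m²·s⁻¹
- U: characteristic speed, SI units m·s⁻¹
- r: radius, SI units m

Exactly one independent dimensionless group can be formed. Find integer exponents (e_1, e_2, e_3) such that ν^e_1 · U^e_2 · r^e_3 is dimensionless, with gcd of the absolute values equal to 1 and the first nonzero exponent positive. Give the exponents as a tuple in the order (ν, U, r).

(1, -1, -1)

L: e_1·(2) + e_2·(1) + e_3·(1) = 0
T: e_1·(-1) + e_2·(-1) + e_3·(0) = 0
Solving this homogeneous linear system for the smallest-integer solution (first nonzero entry positive) gives (1, -1, -1).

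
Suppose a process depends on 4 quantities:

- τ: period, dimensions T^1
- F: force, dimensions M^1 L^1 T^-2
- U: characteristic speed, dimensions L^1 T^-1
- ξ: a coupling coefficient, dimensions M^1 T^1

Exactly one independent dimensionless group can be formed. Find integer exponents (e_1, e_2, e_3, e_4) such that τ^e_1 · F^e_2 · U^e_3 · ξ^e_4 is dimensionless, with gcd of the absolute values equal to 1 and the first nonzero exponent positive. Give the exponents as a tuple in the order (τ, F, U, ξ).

(2, 1, -1, -1)

M: e_1·(0) + e_2·(1) + e_3·(0) + e_4·(1) = 0
L: e_1·(0) + e_2·(1) + e_3·(1) + e_4·(0) = 0
T: e_1·(1) + e_2·(-2) + e_3·(-1) + e_4·(1) = 0
Solving this homogeneous linear system for the smallest-integer solution (first nonzero entry positive) gives (2, 1, -1, -1).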